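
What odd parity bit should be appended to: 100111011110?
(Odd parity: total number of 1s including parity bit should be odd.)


Number of 1s in data: 8
Parity bit: 1

1


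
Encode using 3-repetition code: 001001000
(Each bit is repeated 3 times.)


Each bit -> 3 copies

000000111000000111000000000


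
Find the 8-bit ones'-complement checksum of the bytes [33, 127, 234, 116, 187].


Sum = 697 mod 256 = 185
Complement = 70

70


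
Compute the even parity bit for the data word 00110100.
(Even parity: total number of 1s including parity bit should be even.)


Number of 1s in data: 3
Parity bit: 1

1


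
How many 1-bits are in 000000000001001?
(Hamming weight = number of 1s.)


Counting 1s in 000000000001001

2


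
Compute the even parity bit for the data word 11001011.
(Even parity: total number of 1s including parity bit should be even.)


Number of 1s in data: 5
Parity bit: 1

1


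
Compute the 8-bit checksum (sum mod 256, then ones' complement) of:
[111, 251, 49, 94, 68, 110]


Sum = 683 mod 256 = 171
Complement = 84

84


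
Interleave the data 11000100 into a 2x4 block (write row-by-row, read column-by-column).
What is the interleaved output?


Matrix:
  1100
  0100
Read columns: 10110000

10110000


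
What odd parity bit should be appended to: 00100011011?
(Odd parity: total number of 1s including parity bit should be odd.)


Number of 1s in data: 5
Parity bit: 0

0


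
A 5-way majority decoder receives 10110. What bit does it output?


Ones: 3 out of 5
Threshold: 3

1 (3/5 voted 1)


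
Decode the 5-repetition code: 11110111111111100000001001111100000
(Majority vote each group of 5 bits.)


Groups: 11110, 11111, 11111, 00000, 00100, 11111, 00000
Majority votes: 1110010

1110010


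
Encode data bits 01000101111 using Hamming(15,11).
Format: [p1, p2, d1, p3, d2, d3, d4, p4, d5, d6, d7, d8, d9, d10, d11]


Parity bits: p1=1, p2=1, p3=1, p4=1

110110010101111


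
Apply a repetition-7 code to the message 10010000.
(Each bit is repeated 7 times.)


Each bit -> 7 copies

11111110000000000000011111110000000000000000000000000000


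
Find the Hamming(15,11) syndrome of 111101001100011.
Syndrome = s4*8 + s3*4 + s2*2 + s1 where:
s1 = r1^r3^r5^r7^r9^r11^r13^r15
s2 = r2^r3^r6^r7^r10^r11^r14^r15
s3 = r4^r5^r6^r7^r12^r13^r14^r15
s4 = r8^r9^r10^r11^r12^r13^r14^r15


s1=0, s2=0, s3=0, s4=0

Syndrome = 0 (no error)


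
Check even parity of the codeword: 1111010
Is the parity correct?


Number of 1s: 5

No, parity error (5 ones)


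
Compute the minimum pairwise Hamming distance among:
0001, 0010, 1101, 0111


Comparing all pairs, minimum distance: 2
Can detect 1 errors, correct 0 errors

2


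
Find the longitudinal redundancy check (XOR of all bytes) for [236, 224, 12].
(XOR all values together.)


XOR chain: 236 ^ 224 ^ 12 = 0

0


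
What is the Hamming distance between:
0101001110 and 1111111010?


XOR: 1010110100
Count of 1s: 5

5


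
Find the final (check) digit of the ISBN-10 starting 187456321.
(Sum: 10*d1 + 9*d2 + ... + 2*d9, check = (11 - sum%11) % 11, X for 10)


Weighted sum: 246
246 mod 11 = 4

Check digit: 7


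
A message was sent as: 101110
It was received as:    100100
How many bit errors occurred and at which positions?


XOR: 001010

2 error(s) at position(s): 2, 4


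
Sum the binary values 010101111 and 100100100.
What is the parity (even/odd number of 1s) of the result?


010101111 = 175
100100100 = 292
Sum = 467 = 111010011
1s count = 6

even parity (6 ones in 111010011)


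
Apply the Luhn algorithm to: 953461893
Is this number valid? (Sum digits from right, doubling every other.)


Luhn sum = 49
49 mod 10 = 9

Invalid (Luhn sum mod 10 = 9)


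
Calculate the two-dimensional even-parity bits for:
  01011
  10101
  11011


Row parities: 110
Column parities: 00101

Row P: 110, Col P: 00101, Corner: 0


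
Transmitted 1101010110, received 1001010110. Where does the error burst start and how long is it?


XOR: 0100000000

Burst at position 1, length 1


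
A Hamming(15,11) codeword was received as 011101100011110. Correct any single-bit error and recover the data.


Syndrome = 0: no error detected

Data: 10110011110 (no errors)


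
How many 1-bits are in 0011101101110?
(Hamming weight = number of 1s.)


Counting 1s in 0011101101110

8


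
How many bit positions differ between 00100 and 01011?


XOR: 01111
Count of 1s: 4

4


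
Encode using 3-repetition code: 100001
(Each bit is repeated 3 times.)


Each bit -> 3 copies

111000000000000111


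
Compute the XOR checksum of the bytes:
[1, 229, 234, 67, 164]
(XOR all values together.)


XOR chain: 1 ^ 229 ^ 234 ^ 67 ^ 164 = 233

233


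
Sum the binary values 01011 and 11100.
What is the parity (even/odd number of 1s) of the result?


01011 = 11
11100 = 28
Sum = 39 = 100111
1s count = 4

even parity (4 ones in 100111)


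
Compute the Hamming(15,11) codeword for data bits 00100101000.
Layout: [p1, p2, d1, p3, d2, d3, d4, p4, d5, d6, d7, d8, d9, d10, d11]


Parity bits: p1=0, p2=0, p3=0, p4=0

000001000101000


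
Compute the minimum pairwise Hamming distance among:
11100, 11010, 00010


Comparing all pairs, minimum distance: 2
Can detect 1 errors, correct 0 errors

2


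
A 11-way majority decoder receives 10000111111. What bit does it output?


Ones: 7 out of 11
Threshold: 6

1 (7/11 voted 1)


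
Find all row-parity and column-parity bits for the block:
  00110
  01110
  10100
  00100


Row parities: 0101
Column parities: 11000

Row P: 0101, Col P: 11000, Corner: 0


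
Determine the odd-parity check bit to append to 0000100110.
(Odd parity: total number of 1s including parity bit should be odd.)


Number of 1s in data: 3
Parity bit: 0

0


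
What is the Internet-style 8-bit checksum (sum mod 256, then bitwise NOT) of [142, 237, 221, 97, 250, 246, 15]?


Sum = 1208 mod 256 = 184
Complement = 71

71


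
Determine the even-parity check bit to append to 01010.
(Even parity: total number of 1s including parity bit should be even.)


Number of 1s in data: 2
Parity bit: 0

0


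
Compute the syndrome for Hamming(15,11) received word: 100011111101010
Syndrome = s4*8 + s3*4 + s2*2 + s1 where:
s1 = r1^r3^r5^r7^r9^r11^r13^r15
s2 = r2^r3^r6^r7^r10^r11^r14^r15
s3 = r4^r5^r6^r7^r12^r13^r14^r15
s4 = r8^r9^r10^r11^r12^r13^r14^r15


s1=0, s2=0, s3=1, s4=1

Syndrome = 12 (error at position 12)


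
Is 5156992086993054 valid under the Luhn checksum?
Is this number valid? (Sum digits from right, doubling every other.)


Luhn sum = 73
73 mod 10 = 3

Invalid (Luhn sum mod 10 = 3)


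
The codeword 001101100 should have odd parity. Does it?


Number of 1s: 4

No, parity error (4 ones)


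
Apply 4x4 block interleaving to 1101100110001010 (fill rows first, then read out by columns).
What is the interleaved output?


Matrix:
  1101
  1001
  1000
  1010
Read columns: 1111100000011100

1111100000011100


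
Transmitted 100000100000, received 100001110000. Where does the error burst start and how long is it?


XOR: 000001010000

Burst at position 5, length 3


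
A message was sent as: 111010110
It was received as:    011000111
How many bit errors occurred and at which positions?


XOR: 100010001

3 error(s) at position(s): 0, 4, 8


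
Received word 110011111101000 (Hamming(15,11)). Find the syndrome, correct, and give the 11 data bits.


Syndrome = 0: no error detected

Data: 01111101000 (no errors)


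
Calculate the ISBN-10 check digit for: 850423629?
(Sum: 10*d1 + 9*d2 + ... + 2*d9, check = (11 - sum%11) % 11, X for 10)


Weighted sum: 228
228 mod 11 = 8

Check digit: 3


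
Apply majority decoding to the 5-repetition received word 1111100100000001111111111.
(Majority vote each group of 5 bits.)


Groups: 11111, 00100, 00000, 11111, 11111
Majority votes: 10011

10011


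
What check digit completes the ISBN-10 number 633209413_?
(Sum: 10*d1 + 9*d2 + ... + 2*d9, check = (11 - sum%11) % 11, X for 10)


Weighted sum: 195
195 mod 11 = 8

Check digit: 3


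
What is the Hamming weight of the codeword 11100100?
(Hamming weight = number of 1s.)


Counting 1s in 11100100

4


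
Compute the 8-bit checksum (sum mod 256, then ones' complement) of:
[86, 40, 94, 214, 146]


Sum = 580 mod 256 = 68
Complement = 187

187


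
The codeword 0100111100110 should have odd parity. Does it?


Number of 1s: 7

Yes, parity is correct (7 ones)


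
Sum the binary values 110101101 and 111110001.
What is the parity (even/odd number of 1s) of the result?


110101101 = 429
111110001 = 497
Sum = 926 = 1110011110
1s count = 7

odd parity (7 ones in 1110011110)


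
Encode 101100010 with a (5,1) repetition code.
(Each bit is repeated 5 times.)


Each bit -> 5 copies

111110000011111111110000000000000001111100000


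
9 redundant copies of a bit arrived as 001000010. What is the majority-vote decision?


Ones: 2 out of 9
Threshold: 5

0 (2/9 voted 1)


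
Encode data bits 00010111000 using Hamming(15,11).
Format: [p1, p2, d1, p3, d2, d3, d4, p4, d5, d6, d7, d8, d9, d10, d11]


Parity bits: p1=0, p2=1, p3=0, p4=1

010000110111000


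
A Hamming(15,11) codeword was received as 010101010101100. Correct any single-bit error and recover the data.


Syndrome = 3: error at position 3

Data: 10100101100 (corrected bit 3)


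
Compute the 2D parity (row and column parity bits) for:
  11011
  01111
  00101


Row parities: 000
Column parities: 10001

Row P: 000, Col P: 10001, Corner: 0


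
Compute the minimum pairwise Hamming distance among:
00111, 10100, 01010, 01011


Comparing all pairs, minimum distance: 1
Can detect 0 errors, correct 0 errors

1


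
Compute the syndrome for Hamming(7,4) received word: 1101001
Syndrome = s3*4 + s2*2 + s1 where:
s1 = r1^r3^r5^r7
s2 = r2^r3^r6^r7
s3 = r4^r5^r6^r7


s1=0, s2=0, s3=0

Syndrome = 0 (no error)


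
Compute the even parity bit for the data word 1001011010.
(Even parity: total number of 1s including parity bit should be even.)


Number of 1s in data: 5
Parity bit: 1

1


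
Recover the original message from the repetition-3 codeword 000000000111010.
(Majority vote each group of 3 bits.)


Groups: 000, 000, 000, 111, 010
Majority votes: 00010

00010


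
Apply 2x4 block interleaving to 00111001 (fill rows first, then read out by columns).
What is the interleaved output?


Matrix:
  0011
  1001
Read columns: 01001011

01001011


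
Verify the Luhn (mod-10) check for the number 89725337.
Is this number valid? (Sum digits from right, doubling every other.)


Luhn sum = 40
40 mod 10 = 0

Valid (Luhn sum mod 10 = 0)


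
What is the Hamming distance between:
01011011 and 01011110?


XOR: 00000101
Count of 1s: 2

2


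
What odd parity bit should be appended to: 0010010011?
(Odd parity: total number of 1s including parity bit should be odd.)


Number of 1s in data: 4
Parity bit: 1

1


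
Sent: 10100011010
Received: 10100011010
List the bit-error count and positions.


XOR: 00000000000

0 errors (received matches sent)


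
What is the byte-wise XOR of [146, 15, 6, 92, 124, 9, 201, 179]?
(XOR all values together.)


XOR chain: 146 ^ 15 ^ 6 ^ 92 ^ 124 ^ 9 ^ 201 ^ 179 = 200

200


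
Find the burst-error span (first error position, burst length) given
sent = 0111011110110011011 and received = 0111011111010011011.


XOR: 0000000001100000000

Burst at position 9, length 2


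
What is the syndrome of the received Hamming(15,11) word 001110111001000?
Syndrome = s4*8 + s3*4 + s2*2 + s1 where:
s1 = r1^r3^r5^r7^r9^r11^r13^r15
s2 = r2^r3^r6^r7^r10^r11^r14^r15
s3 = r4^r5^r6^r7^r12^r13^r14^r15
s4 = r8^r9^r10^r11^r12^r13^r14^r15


s1=0, s2=0, s3=0, s4=1

Syndrome = 8 (error at position 8)


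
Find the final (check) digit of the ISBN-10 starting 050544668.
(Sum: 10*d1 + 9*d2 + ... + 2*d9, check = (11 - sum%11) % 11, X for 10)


Weighted sum: 182
182 mod 11 = 6

Check digit: 5


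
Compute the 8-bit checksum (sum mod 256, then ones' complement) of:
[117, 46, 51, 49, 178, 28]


Sum = 469 mod 256 = 213
Complement = 42

42


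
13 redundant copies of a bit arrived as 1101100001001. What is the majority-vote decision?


Ones: 6 out of 13
Threshold: 7

0 (6/13 voted 1)


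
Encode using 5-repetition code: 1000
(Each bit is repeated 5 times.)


Each bit -> 5 copies

11111000000000000000


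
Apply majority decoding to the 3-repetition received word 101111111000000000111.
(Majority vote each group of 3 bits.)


Groups: 101, 111, 111, 000, 000, 000, 111
Majority votes: 1110001

1110001


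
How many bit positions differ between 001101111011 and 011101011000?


XOR: 010000100011
Count of 1s: 4

4


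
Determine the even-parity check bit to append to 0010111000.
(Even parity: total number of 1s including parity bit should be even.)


Number of 1s in data: 4
Parity bit: 0

0


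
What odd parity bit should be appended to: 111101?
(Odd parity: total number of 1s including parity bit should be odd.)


Number of 1s in data: 5
Parity bit: 0

0


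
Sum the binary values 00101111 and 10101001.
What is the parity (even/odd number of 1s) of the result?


00101111 = 47
10101001 = 169
Sum = 216 = 11011000
1s count = 4

even parity (4 ones in 11011000)


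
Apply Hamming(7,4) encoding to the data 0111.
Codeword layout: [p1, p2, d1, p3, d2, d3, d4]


Parity bits: p1=0, p2=0, p3=1

0001111


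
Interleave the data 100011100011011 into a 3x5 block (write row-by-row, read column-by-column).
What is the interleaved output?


Matrix:
  10001
  11000
  11011
Read columns: 111011000001101

111011000001101


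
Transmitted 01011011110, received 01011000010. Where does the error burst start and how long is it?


XOR: 00000011100

Burst at position 6, length 3


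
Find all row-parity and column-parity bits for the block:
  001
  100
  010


Row parities: 111
Column parities: 111

Row P: 111, Col P: 111, Corner: 1


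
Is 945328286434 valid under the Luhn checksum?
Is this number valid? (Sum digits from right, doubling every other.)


Luhn sum = 58
58 mod 10 = 8

Invalid (Luhn sum mod 10 = 8)


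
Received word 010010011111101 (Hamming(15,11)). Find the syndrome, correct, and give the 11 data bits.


Syndrome = 9: error at position 9

Data: 01000111101 (corrected bit 9)


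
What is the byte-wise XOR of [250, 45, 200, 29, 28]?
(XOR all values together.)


XOR chain: 250 ^ 45 ^ 200 ^ 29 ^ 28 = 30

30


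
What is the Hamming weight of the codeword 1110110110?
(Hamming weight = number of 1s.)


Counting 1s in 1110110110

7


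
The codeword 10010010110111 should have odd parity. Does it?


Number of 1s: 8

No, parity error (8 ones)


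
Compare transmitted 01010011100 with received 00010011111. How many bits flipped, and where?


XOR: 01000000011

3 error(s) at position(s): 1, 9, 10


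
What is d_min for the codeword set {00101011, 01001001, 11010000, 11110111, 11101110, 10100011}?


Comparing all pairs, minimum distance: 2
Can detect 1 errors, correct 0 errors

2


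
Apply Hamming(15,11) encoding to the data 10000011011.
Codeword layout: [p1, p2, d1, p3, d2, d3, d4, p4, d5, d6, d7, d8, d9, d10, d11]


Parity bits: p1=1, p2=0, p3=1, p4=0

101100000011011


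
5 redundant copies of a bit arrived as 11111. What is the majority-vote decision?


Ones: 5 out of 5
Threshold: 3

1 (5/5 voted 1)


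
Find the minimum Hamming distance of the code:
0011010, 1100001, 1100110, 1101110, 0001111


Comparing all pairs, minimum distance: 1
Can detect 0 errors, correct 0 errors

1


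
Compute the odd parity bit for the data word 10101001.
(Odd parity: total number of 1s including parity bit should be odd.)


Number of 1s in data: 4
Parity bit: 1

1


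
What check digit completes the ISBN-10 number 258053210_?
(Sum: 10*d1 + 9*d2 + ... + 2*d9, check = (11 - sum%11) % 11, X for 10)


Weighted sum: 185
185 mod 11 = 9

Check digit: 2


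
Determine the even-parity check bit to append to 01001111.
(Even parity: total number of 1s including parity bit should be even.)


Number of 1s in data: 5
Parity bit: 1

1


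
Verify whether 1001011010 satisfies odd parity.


Number of 1s: 5

Yes, parity is correct (5 ones)


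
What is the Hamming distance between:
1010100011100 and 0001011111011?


XOR: 1011111100111
Count of 1s: 10

10


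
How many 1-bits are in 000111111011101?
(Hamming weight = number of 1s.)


Counting 1s in 000111111011101

10


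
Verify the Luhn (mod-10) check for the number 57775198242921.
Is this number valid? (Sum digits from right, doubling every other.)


Luhn sum = 65
65 mod 10 = 5

Invalid (Luhn sum mod 10 = 5)


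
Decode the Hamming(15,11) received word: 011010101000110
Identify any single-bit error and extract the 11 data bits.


Syndrome = 9: error at position 9

Data: 11010000110 (corrected bit 9)


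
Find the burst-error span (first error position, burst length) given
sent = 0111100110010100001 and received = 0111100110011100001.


XOR: 0000000000001000000

Burst at position 12, length 1


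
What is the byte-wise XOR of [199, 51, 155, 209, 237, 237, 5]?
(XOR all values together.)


XOR chain: 199 ^ 51 ^ 155 ^ 209 ^ 237 ^ 237 ^ 5 = 187

187


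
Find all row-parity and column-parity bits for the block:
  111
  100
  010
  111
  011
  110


Row parities: 111100
Column parities: 011

Row P: 111100, Col P: 011, Corner: 0


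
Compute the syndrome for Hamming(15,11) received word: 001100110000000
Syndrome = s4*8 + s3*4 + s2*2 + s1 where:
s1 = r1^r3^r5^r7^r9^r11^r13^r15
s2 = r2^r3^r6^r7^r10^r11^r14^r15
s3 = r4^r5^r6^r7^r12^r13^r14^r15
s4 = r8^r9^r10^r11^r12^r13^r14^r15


s1=0, s2=0, s3=0, s4=1

Syndrome = 8 (error at position 8)


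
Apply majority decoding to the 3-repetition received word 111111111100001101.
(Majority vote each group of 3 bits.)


Groups: 111, 111, 111, 100, 001, 101
Majority votes: 111001

111001


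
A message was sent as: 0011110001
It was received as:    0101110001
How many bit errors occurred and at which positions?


XOR: 0110000000

2 error(s) at position(s): 1, 2


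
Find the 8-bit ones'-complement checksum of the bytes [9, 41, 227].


Sum = 277 mod 256 = 21
Complement = 234

234


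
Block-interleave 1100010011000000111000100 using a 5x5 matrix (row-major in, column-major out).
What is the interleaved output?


Matrix:
  11000
  10011
  00000
  01110
  00100
Read columns: 1100010010000110101001000

1100010010000110101001000


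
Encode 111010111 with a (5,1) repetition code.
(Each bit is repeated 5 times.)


Each bit -> 5 copies

111111111111111000001111100000111111111111111


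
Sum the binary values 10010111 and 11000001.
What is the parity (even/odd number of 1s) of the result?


10010111 = 151
11000001 = 193
Sum = 344 = 101011000
1s count = 4

even parity (4 ones in 101011000)


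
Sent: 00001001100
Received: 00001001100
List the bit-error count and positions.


XOR: 00000000000

0 errors (received matches sent)


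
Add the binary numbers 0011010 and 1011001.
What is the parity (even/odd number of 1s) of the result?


0011010 = 26
1011001 = 89
Sum = 115 = 1110011
1s count = 5

odd parity (5 ones in 1110011)


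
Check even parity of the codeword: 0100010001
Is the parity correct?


Number of 1s: 3

No, parity error (3 ones)


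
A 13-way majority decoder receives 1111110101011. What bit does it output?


Ones: 10 out of 13
Threshold: 7

1 (10/13 voted 1)


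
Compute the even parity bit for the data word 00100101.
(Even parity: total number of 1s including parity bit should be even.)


Number of 1s in data: 3
Parity bit: 1

1


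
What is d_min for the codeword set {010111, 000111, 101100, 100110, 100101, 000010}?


Comparing all pairs, minimum distance: 1
Can detect 0 errors, correct 0 errors

1


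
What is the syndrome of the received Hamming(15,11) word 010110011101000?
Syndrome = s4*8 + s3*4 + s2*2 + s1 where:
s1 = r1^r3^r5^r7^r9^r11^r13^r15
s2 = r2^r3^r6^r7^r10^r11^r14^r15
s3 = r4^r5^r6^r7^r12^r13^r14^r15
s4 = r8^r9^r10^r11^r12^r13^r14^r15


s1=0, s2=0, s3=1, s4=0

Syndrome = 4 (error at position 4)


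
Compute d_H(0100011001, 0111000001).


XOR: 0011011000
Count of 1s: 4

4


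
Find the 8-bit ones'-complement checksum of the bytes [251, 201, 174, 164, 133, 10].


Sum = 933 mod 256 = 165
Complement = 90

90


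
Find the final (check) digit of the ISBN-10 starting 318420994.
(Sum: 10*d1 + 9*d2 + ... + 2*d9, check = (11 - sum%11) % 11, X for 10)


Weighted sum: 214
214 mod 11 = 5

Check digit: 6


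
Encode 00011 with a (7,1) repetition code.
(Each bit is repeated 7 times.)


Each bit -> 7 copies

00000000000000000000011111111111111


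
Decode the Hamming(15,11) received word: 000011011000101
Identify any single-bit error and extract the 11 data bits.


Syndrome = 0: no error detected

Data: 01101000101 (no errors)


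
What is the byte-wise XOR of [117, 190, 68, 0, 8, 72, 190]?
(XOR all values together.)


XOR chain: 117 ^ 190 ^ 68 ^ 0 ^ 8 ^ 72 ^ 190 = 113

113


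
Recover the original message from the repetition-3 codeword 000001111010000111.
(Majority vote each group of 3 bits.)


Groups: 000, 001, 111, 010, 000, 111
Majority votes: 001001

001001


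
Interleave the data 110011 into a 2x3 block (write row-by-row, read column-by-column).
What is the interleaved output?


Matrix:
  110
  011
Read columns: 101101

101101


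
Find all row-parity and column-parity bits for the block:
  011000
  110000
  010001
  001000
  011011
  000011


Row parities: 000100
Column parities: 101001

Row P: 000100, Col P: 101001, Corner: 1


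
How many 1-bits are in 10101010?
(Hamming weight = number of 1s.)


Counting 1s in 10101010

4


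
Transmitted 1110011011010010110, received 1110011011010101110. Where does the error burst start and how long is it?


XOR: 0000000000000111000

Burst at position 13, length 3


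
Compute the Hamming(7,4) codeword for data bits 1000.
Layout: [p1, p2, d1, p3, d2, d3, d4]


Parity bits: p1=1, p2=1, p3=0

1110000


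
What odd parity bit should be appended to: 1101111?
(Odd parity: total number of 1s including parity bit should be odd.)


Number of 1s in data: 6
Parity bit: 1

1


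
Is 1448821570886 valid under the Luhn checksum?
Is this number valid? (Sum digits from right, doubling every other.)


Luhn sum = 62
62 mod 10 = 2

Invalid (Luhn sum mod 10 = 2)


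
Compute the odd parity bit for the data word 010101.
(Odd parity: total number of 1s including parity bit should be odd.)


Number of 1s in data: 3
Parity bit: 0

0


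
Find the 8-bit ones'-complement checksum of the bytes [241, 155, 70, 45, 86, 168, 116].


Sum = 881 mod 256 = 113
Complement = 142

142


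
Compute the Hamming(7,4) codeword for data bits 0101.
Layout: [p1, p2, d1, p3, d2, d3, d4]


Parity bits: p1=0, p2=1, p3=0

0100101


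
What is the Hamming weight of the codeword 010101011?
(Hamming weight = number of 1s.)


Counting 1s in 010101011

5


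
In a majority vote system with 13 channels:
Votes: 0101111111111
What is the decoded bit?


Ones: 11 out of 13
Threshold: 7

1 (11/13 voted 1)


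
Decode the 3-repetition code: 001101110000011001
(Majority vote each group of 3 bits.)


Groups: 001, 101, 110, 000, 011, 001
Majority votes: 011010

011010


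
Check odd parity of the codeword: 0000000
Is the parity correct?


Number of 1s: 0

No, parity error (0 ones)


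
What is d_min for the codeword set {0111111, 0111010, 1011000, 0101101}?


Comparing all pairs, minimum distance: 2
Can detect 1 errors, correct 0 errors

2


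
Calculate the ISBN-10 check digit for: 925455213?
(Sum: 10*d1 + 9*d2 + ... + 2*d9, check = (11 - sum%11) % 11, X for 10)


Weighted sum: 248
248 mod 11 = 6

Check digit: 5


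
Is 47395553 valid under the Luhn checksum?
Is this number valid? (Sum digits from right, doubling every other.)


Luhn sum = 40
40 mod 10 = 0

Valid (Luhn sum mod 10 = 0)


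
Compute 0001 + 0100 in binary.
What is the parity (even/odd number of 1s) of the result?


0001 = 1
0100 = 4
Sum = 5 = 101
1s count = 2

even parity (2 ones in 101)


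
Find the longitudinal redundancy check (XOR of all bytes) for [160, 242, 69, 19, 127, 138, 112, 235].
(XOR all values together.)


XOR chain: 160 ^ 242 ^ 69 ^ 19 ^ 127 ^ 138 ^ 112 ^ 235 = 106

106


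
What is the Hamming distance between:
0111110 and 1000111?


XOR: 1111001
Count of 1s: 5

5


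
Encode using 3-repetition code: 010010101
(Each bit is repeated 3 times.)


Each bit -> 3 copies

000111000000111000111000111


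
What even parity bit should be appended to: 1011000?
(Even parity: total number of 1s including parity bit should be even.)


Number of 1s in data: 3
Parity bit: 1

1


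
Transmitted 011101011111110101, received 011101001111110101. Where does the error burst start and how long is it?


XOR: 000000010000000000

Burst at position 7, length 1


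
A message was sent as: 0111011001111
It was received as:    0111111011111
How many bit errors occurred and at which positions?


XOR: 0000100010000

2 error(s) at position(s): 4, 8


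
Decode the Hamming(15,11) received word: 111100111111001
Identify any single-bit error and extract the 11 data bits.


Syndrome = 0: no error detected

Data: 10011111001 (no errors)


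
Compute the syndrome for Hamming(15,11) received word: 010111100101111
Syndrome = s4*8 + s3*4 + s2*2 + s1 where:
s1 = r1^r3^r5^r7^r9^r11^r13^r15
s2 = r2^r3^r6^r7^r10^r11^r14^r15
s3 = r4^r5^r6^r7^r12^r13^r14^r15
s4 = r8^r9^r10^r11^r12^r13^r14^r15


s1=0, s2=0, s3=0, s4=1

Syndrome = 8 (error at position 8)


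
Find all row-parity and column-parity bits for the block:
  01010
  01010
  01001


Row parities: 000
Column parities: 01001

Row P: 000, Col P: 01001, Corner: 0


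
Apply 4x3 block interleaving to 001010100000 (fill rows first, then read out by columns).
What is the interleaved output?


Matrix:
  001
  010
  100
  000
Read columns: 001001001000

001001001000


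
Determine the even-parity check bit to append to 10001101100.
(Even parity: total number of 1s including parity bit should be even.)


Number of 1s in data: 5
Parity bit: 1

1


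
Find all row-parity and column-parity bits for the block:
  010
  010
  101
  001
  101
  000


Row parities: 110100
Column parities: 001

Row P: 110100, Col P: 001, Corner: 1


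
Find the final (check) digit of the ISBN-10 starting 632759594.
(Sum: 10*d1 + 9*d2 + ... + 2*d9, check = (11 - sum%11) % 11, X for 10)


Weighted sum: 282
282 mod 11 = 7

Check digit: 4


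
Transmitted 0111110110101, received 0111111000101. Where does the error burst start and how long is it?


XOR: 0000001110000

Burst at position 6, length 3


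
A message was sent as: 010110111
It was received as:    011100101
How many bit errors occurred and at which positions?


XOR: 001010010

3 error(s) at position(s): 2, 4, 7


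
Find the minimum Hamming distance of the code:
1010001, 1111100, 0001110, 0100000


Comparing all pairs, minimum distance: 4
Can detect 3 errors, correct 1 errors

4


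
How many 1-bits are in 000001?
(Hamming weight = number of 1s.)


Counting 1s in 000001

1


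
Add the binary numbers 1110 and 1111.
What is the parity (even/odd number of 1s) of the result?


1110 = 14
1111 = 15
Sum = 29 = 11101
1s count = 4

even parity (4 ones in 11101)


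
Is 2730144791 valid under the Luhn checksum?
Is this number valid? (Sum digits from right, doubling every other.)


Luhn sum = 48
48 mod 10 = 8

Invalid (Luhn sum mod 10 = 8)


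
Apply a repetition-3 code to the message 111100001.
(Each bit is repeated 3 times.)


Each bit -> 3 copies

111111111111000000000000111


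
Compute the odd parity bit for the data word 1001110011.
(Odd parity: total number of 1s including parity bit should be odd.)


Number of 1s in data: 6
Parity bit: 1

1


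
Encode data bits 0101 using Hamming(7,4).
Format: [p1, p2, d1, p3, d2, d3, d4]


Parity bits: p1=0, p2=1, p3=0

0100101


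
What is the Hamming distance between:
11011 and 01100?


XOR: 10111
Count of 1s: 4

4


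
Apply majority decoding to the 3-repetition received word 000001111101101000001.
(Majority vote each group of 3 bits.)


Groups: 000, 001, 111, 101, 101, 000, 001
Majority votes: 0011100

0011100


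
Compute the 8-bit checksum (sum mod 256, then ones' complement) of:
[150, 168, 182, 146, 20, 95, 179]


Sum = 940 mod 256 = 172
Complement = 83

83


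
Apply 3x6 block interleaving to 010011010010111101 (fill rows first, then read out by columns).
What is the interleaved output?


Matrix:
  010011
  010010
  111101
Read columns: 001111001001110101

001111001001110101


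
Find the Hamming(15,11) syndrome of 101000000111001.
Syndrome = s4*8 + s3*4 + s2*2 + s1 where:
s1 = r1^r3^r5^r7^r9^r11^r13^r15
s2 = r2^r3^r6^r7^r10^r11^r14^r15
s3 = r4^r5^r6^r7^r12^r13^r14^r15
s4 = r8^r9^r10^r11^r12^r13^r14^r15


s1=0, s2=0, s3=0, s4=0

Syndrome = 0 (no error)


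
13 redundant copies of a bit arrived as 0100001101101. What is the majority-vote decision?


Ones: 6 out of 13
Threshold: 7

0 (6/13 voted 1)


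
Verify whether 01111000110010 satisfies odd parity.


Number of 1s: 7

Yes, parity is correct (7 ones)


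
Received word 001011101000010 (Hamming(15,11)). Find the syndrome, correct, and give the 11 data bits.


Syndrome = 0: no error detected

Data: 11111000010 (no errors)


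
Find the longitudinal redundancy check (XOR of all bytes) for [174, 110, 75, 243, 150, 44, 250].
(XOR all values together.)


XOR chain: 174 ^ 110 ^ 75 ^ 243 ^ 150 ^ 44 ^ 250 = 56

56


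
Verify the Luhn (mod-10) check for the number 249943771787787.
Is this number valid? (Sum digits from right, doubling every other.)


Luhn sum = 90
90 mod 10 = 0

Valid (Luhn sum mod 10 = 0)


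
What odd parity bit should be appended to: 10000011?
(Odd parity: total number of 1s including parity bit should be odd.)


Number of 1s in data: 3
Parity bit: 0

0


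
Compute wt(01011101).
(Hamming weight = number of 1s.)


Counting 1s in 01011101

5


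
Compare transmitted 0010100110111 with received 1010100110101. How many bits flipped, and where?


XOR: 1000000000010

2 error(s) at position(s): 0, 11


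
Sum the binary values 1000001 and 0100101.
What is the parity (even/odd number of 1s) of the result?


1000001 = 65
0100101 = 37
Sum = 102 = 1100110
1s count = 4

even parity (4 ones in 1100110)


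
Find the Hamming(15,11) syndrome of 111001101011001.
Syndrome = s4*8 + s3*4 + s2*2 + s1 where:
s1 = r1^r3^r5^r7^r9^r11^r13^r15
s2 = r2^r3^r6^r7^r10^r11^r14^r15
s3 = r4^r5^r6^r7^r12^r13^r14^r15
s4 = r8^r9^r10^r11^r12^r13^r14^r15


s1=0, s2=0, s3=0, s4=0

Syndrome = 0 (no error)


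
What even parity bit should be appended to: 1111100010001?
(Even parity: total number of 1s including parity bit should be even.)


Number of 1s in data: 7
Parity bit: 1

1


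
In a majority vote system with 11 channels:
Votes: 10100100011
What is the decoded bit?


Ones: 5 out of 11
Threshold: 6

0 (5/11 voted 1)


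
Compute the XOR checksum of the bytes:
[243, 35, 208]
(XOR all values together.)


XOR chain: 243 ^ 35 ^ 208 = 0

0


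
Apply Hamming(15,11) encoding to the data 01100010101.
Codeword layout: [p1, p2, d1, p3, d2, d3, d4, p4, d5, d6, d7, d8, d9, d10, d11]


Parity bits: p1=0, p2=1, p3=0, p4=1

010011010010101


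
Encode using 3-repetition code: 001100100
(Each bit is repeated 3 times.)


Each bit -> 3 copies

000000111111000000111000000


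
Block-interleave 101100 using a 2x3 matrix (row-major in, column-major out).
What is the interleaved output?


Matrix:
  101
  100
Read columns: 110010

110010


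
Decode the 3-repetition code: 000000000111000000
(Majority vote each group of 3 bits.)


Groups: 000, 000, 000, 111, 000, 000
Majority votes: 000100

000100


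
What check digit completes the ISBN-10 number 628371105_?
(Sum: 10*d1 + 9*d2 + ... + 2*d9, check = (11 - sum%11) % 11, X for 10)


Weighted sum: 224
224 mod 11 = 4

Check digit: 7


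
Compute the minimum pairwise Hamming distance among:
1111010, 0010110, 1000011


Comparing all pairs, minimum distance: 4
Can detect 3 errors, correct 1 errors

4


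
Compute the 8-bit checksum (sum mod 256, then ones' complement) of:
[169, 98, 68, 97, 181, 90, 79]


Sum = 782 mod 256 = 14
Complement = 241

241


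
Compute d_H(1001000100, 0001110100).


XOR: 1000110000
Count of 1s: 3

3


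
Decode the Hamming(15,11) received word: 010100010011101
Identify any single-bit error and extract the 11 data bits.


Syndrome = 11: error at position 11

Data: 00000001101 (corrected bit 11)


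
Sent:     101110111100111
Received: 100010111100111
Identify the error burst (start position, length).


XOR: 001100000000000

Burst at position 2, length 2


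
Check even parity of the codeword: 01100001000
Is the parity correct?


Number of 1s: 3

No, parity error (3 ones)


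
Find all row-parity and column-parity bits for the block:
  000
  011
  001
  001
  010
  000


Row parities: 001110
Column parities: 001

Row P: 001110, Col P: 001, Corner: 1


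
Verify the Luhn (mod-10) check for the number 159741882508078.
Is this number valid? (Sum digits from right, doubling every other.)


Luhn sum = 60
60 mod 10 = 0

Valid (Luhn sum mod 10 = 0)


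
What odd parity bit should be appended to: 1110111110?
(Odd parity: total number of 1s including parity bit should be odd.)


Number of 1s in data: 8
Parity bit: 1

1


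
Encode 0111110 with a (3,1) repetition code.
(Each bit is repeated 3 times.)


Each bit -> 3 copies

000111111111111111000


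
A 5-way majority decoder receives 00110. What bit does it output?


Ones: 2 out of 5
Threshold: 3

0 (2/5 voted 1)


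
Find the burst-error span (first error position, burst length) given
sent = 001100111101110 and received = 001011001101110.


XOR: 000111110000000

Burst at position 3, length 5


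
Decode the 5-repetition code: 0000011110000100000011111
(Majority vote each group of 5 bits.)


Groups: 00000, 11110, 00010, 00000, 11111
Majority votes: 01001

01001


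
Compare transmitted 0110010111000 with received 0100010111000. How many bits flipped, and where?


XOR: 0010000000000

1 error(s) at position(s): 2


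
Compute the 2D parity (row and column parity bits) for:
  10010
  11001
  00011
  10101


Row parities: 0101
Column parities: 11101

Row P: 0101, Col P: 11101, Corner: 0


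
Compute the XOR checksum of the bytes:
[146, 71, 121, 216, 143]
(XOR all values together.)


XOR chain: 146 ^ 71 ^ 121 ^ 216 ^ 143 = 251

251


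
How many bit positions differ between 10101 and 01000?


XOR: 11101
Count of 1s: 4

4


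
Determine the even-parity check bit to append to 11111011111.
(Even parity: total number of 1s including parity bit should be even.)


Number of 1s in data: 10
Parity bit: 0

0


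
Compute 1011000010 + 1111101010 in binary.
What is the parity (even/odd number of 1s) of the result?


1011000010 = 706
1111101010 = 1002
Sum = 1708 = 11010101100
1s count = 6

even parity (6 ones in 11010101100)


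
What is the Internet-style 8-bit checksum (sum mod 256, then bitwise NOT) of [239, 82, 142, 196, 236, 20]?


Sum = 915 mod 256 = 147
Complement = 108

108


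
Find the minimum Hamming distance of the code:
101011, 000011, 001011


Comparing all pairs, minimum distance: 1
Can detect 0 errors, correct 0 errors

1


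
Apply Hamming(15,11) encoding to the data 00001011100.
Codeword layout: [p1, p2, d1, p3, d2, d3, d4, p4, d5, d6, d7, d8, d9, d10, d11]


Parity bits: p1=1, p2=1, p3=0, p4=0

110000001011100


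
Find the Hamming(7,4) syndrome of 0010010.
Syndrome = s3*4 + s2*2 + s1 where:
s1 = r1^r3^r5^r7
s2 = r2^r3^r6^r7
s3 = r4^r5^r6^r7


s1=1, s2=0, s3=1

Syndrome = 5 (error at position 5)


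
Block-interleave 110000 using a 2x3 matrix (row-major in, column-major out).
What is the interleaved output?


Matrix:
  110
  000
Read columns: 101000

101000


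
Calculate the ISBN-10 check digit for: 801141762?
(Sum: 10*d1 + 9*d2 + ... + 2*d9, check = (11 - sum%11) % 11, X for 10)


Weighted sum: 174
174 mod 11 = 9

Check digit: 2


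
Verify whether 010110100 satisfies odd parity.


Number of 1s: 4

No, parity error (4 ones)


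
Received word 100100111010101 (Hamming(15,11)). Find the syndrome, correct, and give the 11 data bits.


Syndrome = 10: error at position 10

Data: 00011110101 (corrected bit 10)


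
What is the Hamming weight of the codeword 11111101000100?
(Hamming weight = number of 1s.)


Counting 1s in 11111101000100

8


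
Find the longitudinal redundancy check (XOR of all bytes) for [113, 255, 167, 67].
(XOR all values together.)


XOR chain: 113 ^ 255 ^ 167 ^ 67 = 106

106


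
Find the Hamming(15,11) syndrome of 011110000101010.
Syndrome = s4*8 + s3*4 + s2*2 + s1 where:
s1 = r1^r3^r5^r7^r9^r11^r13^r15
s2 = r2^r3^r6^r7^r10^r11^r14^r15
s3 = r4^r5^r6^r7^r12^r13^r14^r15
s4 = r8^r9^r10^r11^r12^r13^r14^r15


s1=0, s2=0, s3=0, s4=1

Syndrome = 8 (error at position 8)


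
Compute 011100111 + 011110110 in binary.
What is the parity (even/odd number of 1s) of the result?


011100111 = 231
011110110 = 246
Sum = 477 = 111011101
1s count = 7

odd parity (7 ones in 111011101)


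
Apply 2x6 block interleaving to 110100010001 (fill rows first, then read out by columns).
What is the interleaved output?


Matrix:
  110100
  010001
Read columns: 101100100001

101100100001


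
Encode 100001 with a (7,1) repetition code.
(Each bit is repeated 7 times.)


Each bit -> 7 copies

111111100000000000000000000000000001111111


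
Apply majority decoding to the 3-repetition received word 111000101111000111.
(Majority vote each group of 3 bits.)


Groups: 111, 000, 101, 111, 000, 111
Majority votes: 101101

101101


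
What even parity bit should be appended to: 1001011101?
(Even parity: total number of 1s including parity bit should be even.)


Number of 1s in data: 6
Parity bit: 0

0


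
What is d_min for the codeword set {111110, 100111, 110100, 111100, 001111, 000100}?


Comparing all pairs, minimum distance: 1
Can detect 0 errors, correct 0 errors

1


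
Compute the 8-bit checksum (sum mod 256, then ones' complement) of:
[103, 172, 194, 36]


Sum = 505 mod 256 = 249
Complement = 6

6


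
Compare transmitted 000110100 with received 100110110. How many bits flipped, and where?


XOR: 100000010

2 error(s) at position(s): 0, 7


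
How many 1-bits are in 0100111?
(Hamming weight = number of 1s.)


Counting 1s in 0100111

4


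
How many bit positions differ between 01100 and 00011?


XOR: 01111
Count of 1s: 4

4


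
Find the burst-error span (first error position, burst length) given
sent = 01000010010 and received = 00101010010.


XOR: 01101000000

Burst at position 1, length 4


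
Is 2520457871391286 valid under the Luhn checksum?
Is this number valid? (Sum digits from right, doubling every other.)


Luhn sum = 77
77 mod 10 = 7

Invalid (Luhn sum mod 10 = 7)
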